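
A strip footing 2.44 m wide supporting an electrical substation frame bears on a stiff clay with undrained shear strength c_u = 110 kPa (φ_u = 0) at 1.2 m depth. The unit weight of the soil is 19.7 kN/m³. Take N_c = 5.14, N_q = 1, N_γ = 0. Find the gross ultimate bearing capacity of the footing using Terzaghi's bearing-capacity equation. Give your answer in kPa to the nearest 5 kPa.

q_ult ≈ 590 kPa

Overburden at base level: q = 19.7 × 1.2 = 23.64 kPa.
Cohesion term c·N_c = 110 × 5.14 = 565.4 kPa; surcharge term q·N_q = 23.64 × 1 = 23.64 kPa.
q_ult = 565.4 + 23.64 = 589.04 kPa.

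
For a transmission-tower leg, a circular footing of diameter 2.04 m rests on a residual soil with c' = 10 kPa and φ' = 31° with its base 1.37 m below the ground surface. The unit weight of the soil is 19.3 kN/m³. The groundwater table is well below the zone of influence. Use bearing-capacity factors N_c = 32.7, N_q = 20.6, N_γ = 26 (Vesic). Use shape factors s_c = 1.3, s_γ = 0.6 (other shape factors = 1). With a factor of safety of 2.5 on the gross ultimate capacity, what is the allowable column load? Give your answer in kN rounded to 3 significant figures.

P_all ≈ 1670 kN

q = γ·D_f = 19.3 × 1.37 = 26.441 kPa.
c·N_c·s_c = 10 × 32.7 × 1.3 = 425.1 kPa
q·N_q = 26.441 × 20.6 = 544.68 kPa
0.5·γ·B·N_γ·s_γ = 0.5 × 19.3 × 2.04 × 26 × 0.6 = 307.1 kPa
q_ult = 425.1 + 544.68 + 307.1 = 1276.9 kPa.
Gross allowable pressure q_all = 1276.9 / 2.5 = 510.75 kPa.
Footing area = 3.2685 m², so allowable column load = 510.75 × 3.2685 = 1669.4 kN.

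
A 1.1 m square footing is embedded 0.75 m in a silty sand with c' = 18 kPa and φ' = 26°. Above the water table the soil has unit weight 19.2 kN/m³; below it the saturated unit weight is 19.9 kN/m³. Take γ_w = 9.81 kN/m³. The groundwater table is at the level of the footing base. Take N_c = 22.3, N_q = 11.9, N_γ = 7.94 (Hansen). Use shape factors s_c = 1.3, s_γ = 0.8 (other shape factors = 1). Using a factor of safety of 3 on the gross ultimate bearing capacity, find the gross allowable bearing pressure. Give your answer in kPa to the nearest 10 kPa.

q_all ≈ 240 kPa

q = γ·D_f = 19.2 × 0.75 = 14.4 kPa.
For the ½γBN_γ term take γ' = 19.9 − 9.81 = 10.09 kN/m³ (soil below base is submerged).
c·N_c·s_c = 18 × 22.3 × 1.3 = 521.82 kPa
q·N_q = 14.4 × 11.9 = 171.36 kPa
0.5·γ·B·N_γ·s_γ = 0.5 × 10.09 × 1.1 × 7.94 × 0.8 = 35.25 kPa
q_ult = 521.82 + 171.36 + 35.25 = 728.43 kPa.
q_all = 728.43 / 3 = 242.81 kPa.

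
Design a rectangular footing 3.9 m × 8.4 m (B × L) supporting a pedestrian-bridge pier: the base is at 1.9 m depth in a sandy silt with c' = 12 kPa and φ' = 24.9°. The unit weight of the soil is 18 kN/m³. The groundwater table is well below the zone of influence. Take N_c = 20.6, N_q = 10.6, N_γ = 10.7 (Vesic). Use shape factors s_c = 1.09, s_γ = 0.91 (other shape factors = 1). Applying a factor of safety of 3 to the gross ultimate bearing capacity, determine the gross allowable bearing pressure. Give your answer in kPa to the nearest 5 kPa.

q_all ≈ 325 kPa

q = γ·D_f = 18 × 1.9 = 34.2 kPa.
c·N_c·s_c = 12 × 20.6 × 1.09 = 269.45 kPa
q·N_q = 34.2 × 10.6 = 362.52 kPa
0.5·γ·B·N_γ·s_γ = 0.5 × 18 × 3.9 × 10.7 × 0.91 = 341.77 kPa
q_ult = 269.45 + 362.52 + 341.77 = 973.74 kPa.
q_all = q_ult / FS = 973.74 / 3 = 324.58 kPa.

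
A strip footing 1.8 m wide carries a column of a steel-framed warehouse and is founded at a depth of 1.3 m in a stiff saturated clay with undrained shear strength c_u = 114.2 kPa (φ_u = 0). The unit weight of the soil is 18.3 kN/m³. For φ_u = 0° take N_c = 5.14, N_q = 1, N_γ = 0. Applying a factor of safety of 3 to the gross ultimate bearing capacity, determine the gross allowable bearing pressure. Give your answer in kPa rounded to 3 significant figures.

q_all ≈ 204 kPa

q = γ·D_f = 18.3 × 1.3 = 23.79 kPa.
c·N_c = 114.2 × 5.14 = 586.99 kPa
q·N_q = 23.79 × 1 = 23.79 kPa
q_ult = 586.99 + 23.79 = 610.78 kPa.
q_all = q_ult / FS = 610.78 / 3 = 203.59 kPa.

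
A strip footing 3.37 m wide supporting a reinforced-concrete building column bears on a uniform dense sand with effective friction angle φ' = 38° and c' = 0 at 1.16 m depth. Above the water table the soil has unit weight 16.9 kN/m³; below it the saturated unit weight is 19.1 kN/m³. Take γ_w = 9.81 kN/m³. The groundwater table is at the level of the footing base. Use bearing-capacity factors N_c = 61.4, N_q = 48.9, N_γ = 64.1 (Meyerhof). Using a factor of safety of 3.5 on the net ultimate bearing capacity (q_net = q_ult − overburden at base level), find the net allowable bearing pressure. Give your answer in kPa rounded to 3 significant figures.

q_all(net) ≈ 555 kPa

Overburden at base level: q = 16.9 × 1.16 = 19.604 kPa.
Below the base the soil is submerged, so the ½γBN_γ term uses γ' = 19.1 − 9.81 = 9.29 kN/m³.
Surcharge term q·N_q = 19.604 × 48.9 = 958.64 kPa; self-weight term 0.5·γ·B·N_γ = 0.5 × 9.29 × 3.37 × 64.1 = 1003.4 kPa.
q_ult = 958.64 + 1003.4 = 1962 kPa.
q_net = 1962 − 19.604 = 1942.4 kPa.
q_all(net) = 1942.4 / 3.5 = 554.98 kPa.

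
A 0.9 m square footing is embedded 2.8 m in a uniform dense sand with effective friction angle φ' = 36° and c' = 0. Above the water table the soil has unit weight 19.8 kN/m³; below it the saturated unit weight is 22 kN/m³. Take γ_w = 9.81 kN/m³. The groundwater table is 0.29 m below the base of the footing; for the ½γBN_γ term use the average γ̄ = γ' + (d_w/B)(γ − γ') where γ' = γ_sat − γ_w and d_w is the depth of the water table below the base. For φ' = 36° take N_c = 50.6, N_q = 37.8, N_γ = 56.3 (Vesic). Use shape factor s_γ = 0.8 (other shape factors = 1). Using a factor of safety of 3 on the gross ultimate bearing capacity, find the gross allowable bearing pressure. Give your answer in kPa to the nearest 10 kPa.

q_all ≈ 800 kPa

Overburden at base level: q = 19.8 × 2.8 = 55.44 kPa.
The water table is 0.29 m below the base (< B = 0.9 m), so the ½γBN_γ term uses γ̄ = γ' + (d_w/B)(γ − γ') = 12.19 + (0.29/0.9)(19.8 − 12.19) = 14.642 kN/m³.
Surcharge term q·N_q = 55.44 × 37.8 = 2095.6 kPa; self-weight term 0.5·γ·B·N_γ·s_γ = 0.5 × 14.642 × 0.9 × 56.3 × 0.8 = 296.77 kPa.
q_ult = 2095.6 + 296.77 = 2392.4 kPa.
q_all = 2392.4 / 3 = 797.47 kPa.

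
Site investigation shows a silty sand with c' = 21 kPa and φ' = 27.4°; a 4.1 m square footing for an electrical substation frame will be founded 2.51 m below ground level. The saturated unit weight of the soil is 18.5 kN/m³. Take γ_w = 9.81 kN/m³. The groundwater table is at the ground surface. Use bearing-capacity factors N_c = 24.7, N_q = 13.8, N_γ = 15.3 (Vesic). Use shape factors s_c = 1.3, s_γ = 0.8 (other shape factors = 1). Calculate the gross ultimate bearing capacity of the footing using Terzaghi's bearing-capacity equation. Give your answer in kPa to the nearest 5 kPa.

γ' = 18.5 − 9.81 = 8.69 kN/m³ (submerged throughout). q = 8.69 × 2.51 = 21.812 kPa; the same γ' applies in the ½γBN_γ term.
c·N_c·s_c = 21 × 24.7 × 1.3 = 674.31 kPa
q·N_q = 21.812 × 13.8 = 301 kPa
0.5·γ·B·N_γ·s_γ = 0.5 × 8.69 × 4.1 × 15.3 × 0.8 = 218.05 kPa
q_ult = 674.31 + 301 + 218.05 = 1193.4 kPa.

q_ult ≈ 1195 kPa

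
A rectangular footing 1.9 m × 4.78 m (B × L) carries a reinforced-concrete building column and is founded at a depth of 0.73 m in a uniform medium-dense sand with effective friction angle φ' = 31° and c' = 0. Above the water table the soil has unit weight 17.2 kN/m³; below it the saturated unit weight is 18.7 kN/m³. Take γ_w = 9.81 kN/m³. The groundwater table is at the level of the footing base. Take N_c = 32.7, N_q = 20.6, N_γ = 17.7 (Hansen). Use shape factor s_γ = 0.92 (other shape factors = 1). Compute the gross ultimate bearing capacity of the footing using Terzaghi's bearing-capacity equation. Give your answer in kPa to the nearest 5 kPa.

q_ult ≈ 395 kPa

Effective surcharge at the founding depth q = γ·D_f = 17.2 × 0.73 = 12.556 kPa.
The water table coincides with the base, so in the self-weight term γ → γ' = 8.89 kN/m³.
q_ult = q·N_q + 0.5·γ·B·N_γ·s_γ
     = 12.556 × 20.6 + 0.5 × 8.89 × 1.9 × 17.7 × 0.92
     = 258.65 + 137.53 = 396.18 kPa.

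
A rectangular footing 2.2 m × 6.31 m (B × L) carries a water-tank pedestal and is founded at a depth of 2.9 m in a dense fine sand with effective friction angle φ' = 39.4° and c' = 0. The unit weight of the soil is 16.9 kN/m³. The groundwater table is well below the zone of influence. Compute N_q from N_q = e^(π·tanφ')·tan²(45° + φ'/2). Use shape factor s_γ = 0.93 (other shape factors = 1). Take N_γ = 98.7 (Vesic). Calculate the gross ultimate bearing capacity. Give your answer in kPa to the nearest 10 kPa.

tan39.4° = 0.8214, so N_q = e^(π×0.8214)·tan²(64.7°) = 13.204 × 4.475 = 59.09.
Overburden at base level: q = 16.9 × 2.9 = 49.01 kPa.
Surcharge term q·N_q = 49.01 × 59.094 = 2896.2 kPa; self-weight term 0.5·γ·B·N_γ·s_γ = 0.5 × 16.9 × 2.2 × 98.7 × 0.93 = 1706.4 kPa.
q_ult = 2896.2 + 1706.4 = 4602.6 kPa.

q_ult ≈ 4600 kPa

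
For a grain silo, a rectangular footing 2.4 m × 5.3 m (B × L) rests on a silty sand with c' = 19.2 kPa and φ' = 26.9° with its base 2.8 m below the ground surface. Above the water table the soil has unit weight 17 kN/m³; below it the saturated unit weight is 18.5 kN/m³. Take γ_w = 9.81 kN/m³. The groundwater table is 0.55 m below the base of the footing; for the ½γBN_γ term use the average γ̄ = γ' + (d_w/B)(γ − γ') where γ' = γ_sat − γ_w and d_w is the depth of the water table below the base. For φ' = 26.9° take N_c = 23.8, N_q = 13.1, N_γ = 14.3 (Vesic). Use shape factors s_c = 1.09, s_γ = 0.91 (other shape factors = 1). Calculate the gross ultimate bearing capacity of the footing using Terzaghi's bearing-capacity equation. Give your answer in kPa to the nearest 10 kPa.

q = γ·D_f = 17 × 2.8 = 47.6 kPa.
γ' = 8.69 kN/m³; averaging over the depth B below the base, γ̄ = γ' + (d_w/B)(γ − γ') = 10.594 kN/m³.
c·N_c·s_c = 19.2 × 23.8 × 1.09 = 498.09 kPa
q·N_q = 47.6 × 13.1 = 623.56 kPa
0.5·γ·B·N_γ·s_γ = 0.5 × 10.594 × 2.4 × 14.3 × 0.91 = 165.44 kPa
q_ult = 498.09 + 623.56 + 165.44 = 1287.1 kPa.

q_ult ≈ 1290 kPa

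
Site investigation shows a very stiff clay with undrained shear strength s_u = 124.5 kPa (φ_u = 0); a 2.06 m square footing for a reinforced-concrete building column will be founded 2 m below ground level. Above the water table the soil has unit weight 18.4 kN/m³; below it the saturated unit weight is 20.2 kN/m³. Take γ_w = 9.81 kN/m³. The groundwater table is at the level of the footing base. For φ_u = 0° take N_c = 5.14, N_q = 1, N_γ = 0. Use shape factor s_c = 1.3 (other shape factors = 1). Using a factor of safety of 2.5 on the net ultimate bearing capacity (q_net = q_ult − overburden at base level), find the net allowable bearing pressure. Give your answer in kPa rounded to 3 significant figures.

q_all(net) ≈ 333 kPa

Overburden at base level: q = 18.4 × 2 = 36.8 kPa.
Cohesion term c·N_c·s_c = 124.5 × 5.14 × 1.3 = 831.91 kPa; surcharge term q·N_q = 36.8 × 1 = 36.8 kPa.
q_ult = 831.91 + 36.8 = 868.71 kPa.
q_net = 868.71 − 36.8 = 831.91 kPa.
q_all(net) = 831.91 / 2.5 = 332.76 kPa.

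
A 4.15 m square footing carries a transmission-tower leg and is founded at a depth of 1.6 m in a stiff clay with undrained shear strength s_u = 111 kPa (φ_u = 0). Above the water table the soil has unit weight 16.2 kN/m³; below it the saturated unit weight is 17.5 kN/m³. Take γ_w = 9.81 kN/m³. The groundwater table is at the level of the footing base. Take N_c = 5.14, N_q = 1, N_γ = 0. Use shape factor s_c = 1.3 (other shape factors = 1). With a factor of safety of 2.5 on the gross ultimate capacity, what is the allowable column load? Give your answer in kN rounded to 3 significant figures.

Overburden at base level: q = 16.2 × 1.6 = 25.92 kPa.
Cohesion term c·N_c·s_c = 111 × 5.14 × 1.3 = 741.7 kPa; surcharge term q·N_q = 25.92 × 1 = 25.92 kPa.
q_ult = 741.7 + 25.92 = 767.62 kPa.
Gross allowable pressure q_all = 767.62 / 2.5 = 307.05 kPa.
Footing area = 17.2225 m², so allowable column load = 307.05 × 17.2225 = 5288.1 kN.

P_all ≈ 5290 kN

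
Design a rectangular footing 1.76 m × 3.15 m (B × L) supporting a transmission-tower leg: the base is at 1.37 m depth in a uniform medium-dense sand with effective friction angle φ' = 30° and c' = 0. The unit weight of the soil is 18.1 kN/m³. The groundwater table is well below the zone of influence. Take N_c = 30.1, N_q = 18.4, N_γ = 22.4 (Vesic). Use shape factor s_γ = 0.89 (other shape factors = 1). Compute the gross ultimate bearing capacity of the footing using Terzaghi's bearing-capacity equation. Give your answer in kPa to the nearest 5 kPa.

q_ult ≈ 775 kPa

q = γ·D_f = 18.1 × 1.37 = 24.797 kPa.
q·N_q = 24.797 × 18.4 = 456.26 kPa
0.5·γ·B·N_γ·s_γ = 0.5 × 18.1 × 1.76 × 22.4 × 0.89 = 317.54 kPa
q_ult = 456.26 + 317.54 = 773.81 kPa.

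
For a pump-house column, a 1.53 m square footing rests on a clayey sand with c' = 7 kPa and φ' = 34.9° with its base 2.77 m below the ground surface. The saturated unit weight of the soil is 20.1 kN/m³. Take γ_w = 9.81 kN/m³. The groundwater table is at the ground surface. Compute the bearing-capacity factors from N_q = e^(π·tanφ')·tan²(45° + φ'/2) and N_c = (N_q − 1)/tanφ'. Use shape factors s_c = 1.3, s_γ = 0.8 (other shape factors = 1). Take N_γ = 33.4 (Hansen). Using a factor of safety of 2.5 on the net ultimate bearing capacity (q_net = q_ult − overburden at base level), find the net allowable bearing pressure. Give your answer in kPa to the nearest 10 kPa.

N_q = e^(π·tan34.9°)·tan²(62.45°) = 32.89; N_c = (N_q − 1)/tanφ' = 45.71.
γ' = 20.1 − 9.81 = 10.29 kN/m³ (submerged throughout). q = 10.29 × 2.77 = 28.503 kPa; the same γ' applies in the ½γBN_γ term.
c·N_c·s_c = 7 × 45.706 × 1.3 = 415.93 kPa
q·N_q = 28.503 × 32.885 = 937.33 kPa
0.5·γ·B·N_γ·s_γ = 0.5 × 10.29 × 1.53 × 33.4 × 0.8 = 210.34 kPa
q_ult = 415.93 + 937.33 + 210.34 = 1563.6 kPa.
q_net = 1563.6 − 28.503 = 1535.1 kPa.
q_all(net) = 1535.1 / 2.5 = 614.04 kPa.

q_all(net) ≈ 610 kPa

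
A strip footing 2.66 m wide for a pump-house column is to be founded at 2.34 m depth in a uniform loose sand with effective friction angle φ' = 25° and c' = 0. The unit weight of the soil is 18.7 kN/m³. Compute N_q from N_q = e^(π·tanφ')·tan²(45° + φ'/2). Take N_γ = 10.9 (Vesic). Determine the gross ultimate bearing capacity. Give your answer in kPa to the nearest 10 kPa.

tan25° = 0.4663, so N_q = e^(π×0.4663)·tan²(57.5°) = 4.327 × 2.464 = 10.66.
Effective surcharge at the founding depth q = γ·D_f = 18.7 × 2.34 = 43.758 kPa.
q_ult = q·N_q + 0.5·γ·B·N_γ
     = 43.758 × 10.662 + 0.5 × 18.7 × 2.66 × 10.9
     = 466.55 + 271.09 = 737.65 kPa.

q_ult ≈ 740 kPa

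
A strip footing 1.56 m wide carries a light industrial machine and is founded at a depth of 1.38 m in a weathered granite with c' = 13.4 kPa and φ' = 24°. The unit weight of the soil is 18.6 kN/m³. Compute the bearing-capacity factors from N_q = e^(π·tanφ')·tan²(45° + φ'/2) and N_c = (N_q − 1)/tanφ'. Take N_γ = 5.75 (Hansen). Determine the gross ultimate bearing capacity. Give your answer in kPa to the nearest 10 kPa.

tan24° = 0.4452, so N_q = e^(π×0.4452)·tan²(57°) = 4.05 × 2.371 = 9.6.
N_c = (9.6 − 1)/tan24° = 19.32.
Overburden at base level: q = 18.6 × 1.38 = 25.668 kPa.
Cohesion term c·N_c = 13.4 × 19.324 = 258.94 kPa; surcharge term q·N_q = 25.668 × 9.6034 = 246.5 kPa; self-weight term 0.5·γ·B·N_γ = 0.5 × 18.6 × 1.56 × 5.75 = 83.421 kPa.
q_ult = 258.94 + 246.5 + 83.421 = 588.86 kPa.

q_ult ≈ 590 kPa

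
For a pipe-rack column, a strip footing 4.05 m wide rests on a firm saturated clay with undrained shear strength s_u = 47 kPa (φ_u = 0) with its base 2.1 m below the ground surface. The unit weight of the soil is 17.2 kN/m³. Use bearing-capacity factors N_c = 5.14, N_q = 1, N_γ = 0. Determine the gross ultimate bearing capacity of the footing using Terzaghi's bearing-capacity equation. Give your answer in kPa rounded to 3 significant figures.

q_ult ≈ 278 kPa

Effective surcharge at the founding depth q = γ·D_f = 17.2 × 2.1 = 36.12 kPa.
q_ult = c·N_c + q·N_q
     = 47 × 5.14 + 36.12 × 1
     = 241.58 + 36.12 = 277.7 kPa.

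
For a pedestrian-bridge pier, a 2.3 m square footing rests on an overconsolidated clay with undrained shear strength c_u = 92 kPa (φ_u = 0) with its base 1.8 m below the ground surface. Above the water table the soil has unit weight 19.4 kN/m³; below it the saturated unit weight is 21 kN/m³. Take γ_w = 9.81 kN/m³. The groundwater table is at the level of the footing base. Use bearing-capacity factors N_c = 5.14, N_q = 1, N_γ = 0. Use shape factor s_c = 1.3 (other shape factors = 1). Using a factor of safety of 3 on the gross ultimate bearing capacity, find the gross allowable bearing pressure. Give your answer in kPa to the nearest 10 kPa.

Overburden at base level: q = 19.4 × 1.8 = 34.92 kPa.
Cohesion term c·N_c·s_c = 92 × 5.14 × 1.3 = 614.74 kPa; surcharge term q·N_q = 34.92 × 1 = 34.92 kPa.
q_ult = 614.74 + 34.92 = 649.66 kPa.
q_all = 649.66 / 3 = 216.55 kPa.

q_all ≈ 220 kPa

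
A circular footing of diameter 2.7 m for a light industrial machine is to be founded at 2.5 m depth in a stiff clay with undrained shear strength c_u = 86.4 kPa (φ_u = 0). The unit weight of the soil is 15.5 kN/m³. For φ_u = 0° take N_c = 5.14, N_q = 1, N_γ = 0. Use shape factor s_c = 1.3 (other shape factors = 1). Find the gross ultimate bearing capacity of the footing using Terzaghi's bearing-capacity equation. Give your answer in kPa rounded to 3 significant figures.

q_ult ≈ 616 kPa

Overburden at base level: q = 15.5 × 2.5 = 38.75 kPa.
Cohesion term c·N_c·s_c = 86.4 × 5.14 × 1.3 = 577.32 kPa; surcharge term q·N_q = 38.75 × 1 = 38.75 kPa.
q_ult = 577.32 + 38.75 = 616.07 kPa.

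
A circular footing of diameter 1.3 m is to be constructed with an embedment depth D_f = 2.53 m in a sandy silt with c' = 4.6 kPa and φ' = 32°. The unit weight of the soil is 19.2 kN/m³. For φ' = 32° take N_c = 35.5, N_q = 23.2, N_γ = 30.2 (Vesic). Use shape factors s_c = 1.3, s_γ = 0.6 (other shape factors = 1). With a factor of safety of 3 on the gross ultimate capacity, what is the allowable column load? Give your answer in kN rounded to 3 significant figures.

P_all ≈ 693 kN

Effective surcharge at the founding depth q = γ·D_f = 19.2 × 2.53 = 48.576 kPa.
q_ult = c·N_c·s_c + q·N_q + 0.5·γ·B·N_γ·s_γ
     = 4.6 × 35.5 × 1.3 + 48.576 × 23.2 + 0.5 × 19.2 × 1.3 × 30.2 × 0.6
     = 212.29 + 1127 + 226.14 = 1565.4 kPa.
Gross allowable pressure q_all = 1565.4 / 3 = 521.8 kPa.
Footing area = 1.3273 m², so allowable column load = 521.8 × 1.3273 = 692.58 kN.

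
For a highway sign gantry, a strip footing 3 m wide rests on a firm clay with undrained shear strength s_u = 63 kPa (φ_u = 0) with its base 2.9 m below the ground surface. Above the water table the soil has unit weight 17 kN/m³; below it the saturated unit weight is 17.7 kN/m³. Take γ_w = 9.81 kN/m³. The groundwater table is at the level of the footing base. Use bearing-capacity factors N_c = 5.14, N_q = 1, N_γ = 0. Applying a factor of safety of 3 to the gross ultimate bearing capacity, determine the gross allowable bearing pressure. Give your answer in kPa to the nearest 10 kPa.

Effective surcharge at the founding depth q = γ·D_f = 17 × 2.9 = 49.3 kPa.
q_ult = c·N_c + q·N_q
     = 63 × 5.14 + 49.3 × 1
     = 323.82 + 49.3 = 373.12 kPa.
q_all = q_ult / FS = 373.12 / 3 = 124.37 kPa.

q_all ≈ 120 kPa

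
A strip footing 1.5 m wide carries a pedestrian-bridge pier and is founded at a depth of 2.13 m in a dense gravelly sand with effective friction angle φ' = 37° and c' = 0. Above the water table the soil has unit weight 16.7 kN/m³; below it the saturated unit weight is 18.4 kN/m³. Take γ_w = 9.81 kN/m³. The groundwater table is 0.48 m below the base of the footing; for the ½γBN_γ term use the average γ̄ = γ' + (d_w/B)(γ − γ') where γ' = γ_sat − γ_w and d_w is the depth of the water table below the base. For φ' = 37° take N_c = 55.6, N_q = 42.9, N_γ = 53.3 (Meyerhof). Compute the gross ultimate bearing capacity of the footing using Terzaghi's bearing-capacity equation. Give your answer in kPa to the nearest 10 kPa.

q_ult ≈ 1970 kPa

Overburden at base level: q = 16.7 × 2.13 = 35.571 kPa.
The water table is 0.48 m below the base (< B = 1.5 m), so the ½γBN_γ term uses γ̄ = γ' + (d_w/B)(γ − γ') = 8.59 + (0.48/1.5)(16.7 − 8.59) = 11.185 kN/m³.
Surcharge term q·N_q = 35.571 × 42.9 = 1526 kPa; self-weight term 0.5·γ·B·N_γ = 0.5 × 11.185 × 1.5 × 53.3 = 447.13 kPa.
q_ult = 1526 + 447.13 = 1973.1 kPa.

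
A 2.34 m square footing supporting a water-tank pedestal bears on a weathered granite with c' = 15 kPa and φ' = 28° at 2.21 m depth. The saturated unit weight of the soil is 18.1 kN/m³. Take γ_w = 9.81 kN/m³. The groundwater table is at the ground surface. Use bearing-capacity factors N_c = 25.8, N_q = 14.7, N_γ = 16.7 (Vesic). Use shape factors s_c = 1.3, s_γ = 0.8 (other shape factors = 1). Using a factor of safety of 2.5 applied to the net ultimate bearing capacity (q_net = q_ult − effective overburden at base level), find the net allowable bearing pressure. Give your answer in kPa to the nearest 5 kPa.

q_all(net) ≈ 355 kPa

With the water table at the surface the whole profile is submerged: γ' = 18.1 − 9.81 = 8.29 kN/m³, so q = γ'·D_f = 18.321 kPa; the same γ' applies in the ½γBN_γ term.
q_ult = c·N_c·s_c + q·N_q + 0.5·γ·B·N_γ·s_γ
     = 15 × 25.8 × 1.3 + 18.321 × 14.7 + 0.5 × 8.29 × 2.34 × 16.7 × 0.8
     = 503.1 + 269.32 + 129.58 = 902 kPa.
Net ultimate: q_net = 902 − 18.321 = 883.68 kPa.
q_all(net) = 883.68 / 2.5 = 353.47 kPa.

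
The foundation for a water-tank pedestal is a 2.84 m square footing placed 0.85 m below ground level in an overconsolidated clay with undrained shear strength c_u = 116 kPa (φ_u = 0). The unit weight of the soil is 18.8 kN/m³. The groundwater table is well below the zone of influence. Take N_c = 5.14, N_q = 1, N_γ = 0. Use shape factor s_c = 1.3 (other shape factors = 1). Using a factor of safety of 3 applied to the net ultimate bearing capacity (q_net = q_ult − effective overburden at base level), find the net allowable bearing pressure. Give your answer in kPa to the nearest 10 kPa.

Effective surcharge at the founding depth q = γ·D_f = 18.8 × 0.85 = 15.98 kPa.
q_ult = c·N_c·s_c + q·N_q
     = 116 × 5.14 × 1.3 + 15.98 × 1
     = 775.11 + 15.98 = 791.09 kPa.
Net ultimate: q_net = 791.09 − 15.98 = 775.11 kPa.
q_all(net) = 775.11 / 3 = 258.37 kPa.

q_all(net) ≈ 260 kPa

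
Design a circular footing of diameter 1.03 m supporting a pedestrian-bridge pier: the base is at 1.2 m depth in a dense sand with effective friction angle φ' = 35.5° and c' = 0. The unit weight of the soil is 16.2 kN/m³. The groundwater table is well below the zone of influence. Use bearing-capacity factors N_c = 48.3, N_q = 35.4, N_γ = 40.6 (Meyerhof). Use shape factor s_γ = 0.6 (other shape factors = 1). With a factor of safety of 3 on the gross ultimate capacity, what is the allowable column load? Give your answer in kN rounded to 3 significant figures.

P_all ≈ 248 kN

Effective surcharge at the founding depth q = γ·D_f = 16.2 × 1.2 = 19.44 kPa.
q_ult = q·N_q + 0.5·γ·B·N_γ·s_γ
     = 19.44 × 35.4 + 0.5 × 16.2 × 1.03 × 40.6 × 0.6
     = 688.18 + 203.24 = 891.41 kPa.
Gross allowable pressure q_all = 891.41 / 3 = 297.14 kPa.
Footing area = 0.8332 m², so allowable column load = 297.14 × 0.8332 = 247.57 kN.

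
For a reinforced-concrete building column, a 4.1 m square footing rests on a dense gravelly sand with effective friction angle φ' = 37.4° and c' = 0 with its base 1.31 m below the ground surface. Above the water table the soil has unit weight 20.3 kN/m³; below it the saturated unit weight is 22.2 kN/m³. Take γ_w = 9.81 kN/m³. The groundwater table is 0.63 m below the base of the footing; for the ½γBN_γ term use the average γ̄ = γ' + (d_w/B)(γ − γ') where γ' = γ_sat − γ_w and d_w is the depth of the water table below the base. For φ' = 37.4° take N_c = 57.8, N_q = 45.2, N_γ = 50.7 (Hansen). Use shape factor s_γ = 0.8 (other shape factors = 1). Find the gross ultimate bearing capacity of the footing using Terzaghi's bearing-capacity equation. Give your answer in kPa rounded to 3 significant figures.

q = γ·D_f = 20.3 × 1.31 = 26.593 kPa.
γ' = 12.39 kN/m³; averaging over the depth B below the base, γ̄ = γ' + (d_w/B)(γ − γ') = 13.605 kN/m³.
q·N_q = 26.593 × 45.2 = 1202 kPa
0.5·γ·B·N_γ·s_γ = 0.5 × 13.605 × 4.1 × 50.7 × 0.8 = 1131.3 kPa
q_ult = 1202 + 1131.3 = 2333.3 kPa.

q_ult ≈ 2330 kPa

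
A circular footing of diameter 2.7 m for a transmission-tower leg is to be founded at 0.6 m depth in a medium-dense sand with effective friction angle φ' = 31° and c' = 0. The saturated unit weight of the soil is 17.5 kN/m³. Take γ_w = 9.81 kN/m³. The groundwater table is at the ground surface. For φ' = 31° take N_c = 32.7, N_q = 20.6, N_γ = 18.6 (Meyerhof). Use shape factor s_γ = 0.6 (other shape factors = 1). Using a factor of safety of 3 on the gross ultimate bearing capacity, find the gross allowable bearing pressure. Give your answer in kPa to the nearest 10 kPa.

q_all ≈ 70 kPa

With the water table at the surface the whole profile is submerged: γ' = 17.5 − 9.81 = 7.69 kN/m³, so q = γ'·D_f = 4.614 kPa; the same γ' applies in the ½γBN_γ term.
q_ult = q·N_q + 0.5·γ·B·N_γ·s_γ
     = 4.614 × 20.6 + 0.5 × 7.69 × 2.7 × 18.6 × 0.6
     = 95.048 + 115.86 = 210.91 kPa.
q_all = 210.91 / 3 = 70.302 kPa.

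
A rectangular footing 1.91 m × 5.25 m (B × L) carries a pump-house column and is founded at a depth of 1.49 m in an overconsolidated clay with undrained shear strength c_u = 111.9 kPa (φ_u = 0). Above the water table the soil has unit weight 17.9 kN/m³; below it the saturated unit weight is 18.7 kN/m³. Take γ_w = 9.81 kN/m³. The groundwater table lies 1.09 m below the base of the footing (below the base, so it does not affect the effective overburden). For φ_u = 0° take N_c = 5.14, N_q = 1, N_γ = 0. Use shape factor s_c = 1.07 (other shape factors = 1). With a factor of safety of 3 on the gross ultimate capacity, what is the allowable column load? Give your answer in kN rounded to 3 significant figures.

P_all ≈ 2150 kN

Overburden at base level: q = 17.9 × 1.49 = 26.671 kPa.
Cohesion term c·N_c·s_c = 111.9 × 5.14 × 1.07 = 615.43 kPa; surcharge term q·N_q = 26.671 × 1 = 26.671 kPa.
q_ult = 615.43 + 26.671 = 642.1 kPa.
Gross allowable pressure q_all = 642.1 / 3 = 214.03 kPa.
Footing area = 10.0275 m², so allowable column load = 214.03 × 10.0275 = 2146.2 kN.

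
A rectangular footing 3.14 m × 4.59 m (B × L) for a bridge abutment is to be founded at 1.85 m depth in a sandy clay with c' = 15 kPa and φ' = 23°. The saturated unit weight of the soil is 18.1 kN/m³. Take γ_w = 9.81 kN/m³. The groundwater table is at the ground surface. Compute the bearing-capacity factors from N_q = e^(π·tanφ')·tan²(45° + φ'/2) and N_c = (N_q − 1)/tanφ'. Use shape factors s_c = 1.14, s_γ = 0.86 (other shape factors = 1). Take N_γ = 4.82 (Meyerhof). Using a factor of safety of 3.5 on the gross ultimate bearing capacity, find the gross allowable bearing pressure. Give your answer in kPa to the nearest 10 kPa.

N_q = e^(π·tan23°)·tan²(56.5°) = 8.66; N_c = (N_q − 1)/tanφ' = 18.05.
With the water table at the surface the whole profile is submerged: γ' = 18.1 − 9.81 = 8.29 kN/m³, so q = γ'·D_f = 15.337 kPa; the same γ' applies in the ½γBN_γ term.
q_ult = c·N_c·s_c + q·N_q + 0.5·γ·B·N_γ·s_γ
     = 15 × 18.049 × 1.14 + 15.337 × 8.6612 + 0.5 × 8.29 × 3.14 × 4.82 × 0.86
     = 308.63 + 132.83 + 53.951 = 495.42 kPa.
q_all = 495.42 / 3.5 = 141.55 kPa.

q_all ≈ 140 kPa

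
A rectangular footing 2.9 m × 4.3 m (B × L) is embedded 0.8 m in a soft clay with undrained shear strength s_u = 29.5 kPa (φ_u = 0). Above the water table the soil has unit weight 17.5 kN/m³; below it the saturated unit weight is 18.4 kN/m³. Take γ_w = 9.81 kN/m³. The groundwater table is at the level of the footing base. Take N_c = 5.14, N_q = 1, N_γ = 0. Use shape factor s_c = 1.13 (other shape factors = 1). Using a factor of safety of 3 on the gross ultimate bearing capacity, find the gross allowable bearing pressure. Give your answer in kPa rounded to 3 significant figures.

Effective surcharge at the founding depth q = γ·D_f = 17.5 × 0.8 = 14 kPa.
q_ult = c·N_c·s_c + q·N_q
     = 29.5 × 5.14 × 1.13 + 14 × 1
     = 171.34 + 14 = 185.34 kPa.
q_all = 185.34 / 3 = 61.781 kPa.

q_all ≈ 61.8 kPa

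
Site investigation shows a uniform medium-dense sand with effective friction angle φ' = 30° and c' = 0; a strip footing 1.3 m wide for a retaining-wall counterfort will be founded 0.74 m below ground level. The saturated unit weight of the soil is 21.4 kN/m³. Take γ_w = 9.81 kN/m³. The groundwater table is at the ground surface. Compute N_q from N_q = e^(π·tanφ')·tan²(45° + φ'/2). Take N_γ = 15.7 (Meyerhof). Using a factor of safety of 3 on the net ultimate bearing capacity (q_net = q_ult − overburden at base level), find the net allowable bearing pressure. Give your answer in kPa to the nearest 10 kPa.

q_all(net) ≈ 90 kPa

N_q = e^(π·tan30°)·tan²(60°) = 18.4.
With the water table at the surface the whole profile is submerged: γ' = 21.4 − 9.81 = 11.59 kN/m³, so q = γ'·D_f = 8.5766 kPa; the same γ' applies in the ½γBN_γ term.
q_ult = q·N_q + 0.5·γ·B·N_γ
     = 8.5766 × 18.401 + 0.5 × 11.59 × 1.3 × 15.7
     = 157.82 + 118.28 = 276.1 kPa.
q_net = 276.1 − 8.5766 = 267.52 kPa.
q_all(net) = 267.52 / 3 = 89.173 kPa.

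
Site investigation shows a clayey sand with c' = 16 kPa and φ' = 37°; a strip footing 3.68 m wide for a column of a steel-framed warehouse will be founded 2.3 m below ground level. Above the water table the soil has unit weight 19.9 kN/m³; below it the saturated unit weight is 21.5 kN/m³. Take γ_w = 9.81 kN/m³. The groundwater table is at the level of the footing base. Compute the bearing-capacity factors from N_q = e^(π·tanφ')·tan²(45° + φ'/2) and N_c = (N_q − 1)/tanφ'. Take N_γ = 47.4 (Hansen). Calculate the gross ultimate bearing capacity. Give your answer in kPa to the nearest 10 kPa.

tan37° = 0.7536, so N_q = e^(π×0.7536)·tan²(63.5°) = 10.669 × 4.023 = 42.92.
N_c = (42.92 − 1)/tan37° = 55.63.
Effective surcharge at the founding depth q = γ·D_f = 19.9 × 2.3 = 45.77 kPa.
The water table coincides with the base, so in the self-weight term γ → γ' = 11.69 kN/m³.
q_ult = c·N_c + q·N_q + 0.5·γ·B·N_γ
     = 16 × 55.63 + 45.77 × 42.92 + 0.5 × 11.69 × 3.68 × 47.4
     = 890.07 + 1964.4 + 1019.6 = 3874.1 kPa.

q_ult ≈ 3870 kPa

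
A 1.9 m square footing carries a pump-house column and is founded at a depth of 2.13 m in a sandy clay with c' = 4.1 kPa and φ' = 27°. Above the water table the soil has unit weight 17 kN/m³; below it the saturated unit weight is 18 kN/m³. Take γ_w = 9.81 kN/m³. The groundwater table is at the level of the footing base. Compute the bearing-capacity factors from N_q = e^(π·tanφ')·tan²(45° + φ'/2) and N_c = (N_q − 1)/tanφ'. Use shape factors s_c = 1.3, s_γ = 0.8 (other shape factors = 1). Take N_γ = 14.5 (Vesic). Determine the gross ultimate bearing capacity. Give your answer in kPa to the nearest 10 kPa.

q_ult ≈ 700 kPa

tan27° = 0.5095, so N_q = e^(π×0.5095)·tan²(58.5°) = 4.957 × 2.663 = 13.2.
N_c = (13.2 − 1)/tan27° = 23.94.
Overburden at base level: q = 17 × 2.13 = 36.21 kPa.
Below the base the soil is submerged, so the ½γBN_γ term uses γ' = 18 − 9.81 = 8.19 kN/m³.
Cohesion term c·N_c·s_c = 4.1 × 23.942 × 1.3 = 127.61 kPa; surcharge term q·N_q = 36.21 × 13.199 = 477.94 kPa; self-weight term 0.5·γ·B·N_γ·s_γ = 0.5 × 8.19 × 1.9 × 14.5 × 0.8 = 90.254 kPa.
q_ult = 127.61 + 477.94 + 90.254 = 695.81 kPa.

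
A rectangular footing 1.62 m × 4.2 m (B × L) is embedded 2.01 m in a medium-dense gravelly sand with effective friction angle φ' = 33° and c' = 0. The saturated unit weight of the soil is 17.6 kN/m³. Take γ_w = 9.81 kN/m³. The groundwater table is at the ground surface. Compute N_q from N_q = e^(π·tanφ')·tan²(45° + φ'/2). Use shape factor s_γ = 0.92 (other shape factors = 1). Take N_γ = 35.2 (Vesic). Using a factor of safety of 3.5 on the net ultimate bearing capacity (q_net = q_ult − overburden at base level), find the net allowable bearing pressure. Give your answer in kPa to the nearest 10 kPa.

q_all(net) ≈ 170 kPa

N_q = e^(π·tan33°)·tan²(61.5°) = 26.09.
γ' = 17.6 − 9.81 = 7.79 kN/m³ (submerged throughout). q = 7.79 × 2.01 = 15.658 kPa; the same γ' applies in the ½γBN_γ term.
q·N_q = 15.658 × 26.092 = 408.55 kPa
0.5·γ·B·N_γ·s_γ = 0.5 × 7.79 × 1.62 × 35.2 × 0.92 = 204.34 kPa
q_ult = 408.55 + 204.34 = 612.89 kPa.
q_net = 612.89 − 15.658 = 597.23 kPa.
q_all(net) = 597.23 / 3.5 = 170.64 kPa.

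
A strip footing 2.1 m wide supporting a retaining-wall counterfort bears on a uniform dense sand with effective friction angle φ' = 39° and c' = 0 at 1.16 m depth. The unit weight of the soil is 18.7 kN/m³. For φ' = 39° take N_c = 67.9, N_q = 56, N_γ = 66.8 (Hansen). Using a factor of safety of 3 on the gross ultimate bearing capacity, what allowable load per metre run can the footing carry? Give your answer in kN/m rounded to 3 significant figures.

Effective surcharge at the founding depth q = γ·D_f = 18.7 × 1.16 = 21.692 kPa.
q_ult = q·N_q + 0.5·γ·B·N_γ
     = 21.692 × 56 + 0.5 × 18.7 × 2.1 × 66.8
     = 1214.8 + 1311.6 = 2526.4 kPa.
Gross allowable pressure q_all = 2526.4 / 3 = 842.12 kPa.
Allowable wall load = q_all × B = 842.12 × 2.1 = 1768.5 kN per metre run.

≈ 1770 kN/m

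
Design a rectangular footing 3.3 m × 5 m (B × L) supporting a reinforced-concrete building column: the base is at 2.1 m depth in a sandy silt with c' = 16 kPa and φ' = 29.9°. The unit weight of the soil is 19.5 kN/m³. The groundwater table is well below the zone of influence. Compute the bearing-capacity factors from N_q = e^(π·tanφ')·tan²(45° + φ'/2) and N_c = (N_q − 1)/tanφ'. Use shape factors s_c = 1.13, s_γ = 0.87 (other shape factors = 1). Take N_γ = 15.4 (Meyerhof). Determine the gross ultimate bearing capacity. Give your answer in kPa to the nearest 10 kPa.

tan29.9° = 0.575, so N_q = e^(π×0.575)·tan²(59.95°) = 6.089 × 2.988 = 18.19.
N_c = (18.19 − 1)/tan29.9° = 29.9.
q = γ·D_f = 19.5 × 2.1 = 40.95 kPa.
c·N_c·s_c = 16 × 29.901 × 1.13 = 540.61 kPa
q·N_q = 40.95 × 18.194 = 745.04 kPa
0.5·γ·B·N_γ·s_γ = 0.5 × 19.5 × 3.3 × 15.4 × 0.87 = 431.08 kPa
q_ult = 540.61 + 745.04 + 431.08 = 1716.7 kPa.

q_ult ≈ 1720 kPa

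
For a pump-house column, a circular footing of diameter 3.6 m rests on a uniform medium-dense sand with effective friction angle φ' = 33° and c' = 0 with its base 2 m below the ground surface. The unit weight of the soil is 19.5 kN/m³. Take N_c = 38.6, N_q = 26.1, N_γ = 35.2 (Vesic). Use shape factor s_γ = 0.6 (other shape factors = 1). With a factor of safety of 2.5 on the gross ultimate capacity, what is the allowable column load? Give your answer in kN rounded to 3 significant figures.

Effective surcharge at the founding depth q = γ·D_f = 19.5 × 2 = 39 kPa.
q_ult = q·N_q + 0.5·γ·B·N_γ·s_γ
     = 39 × 26.1 + 0.5 × 19.5 × 3.6 × 35.2 × 0.6
     = 1017.9 + 741.31 = 1759.2 kPa.
Gross allowable pressure q_all = 1759.2 / 2.5 = 703.68 kPa.
Footing area = 10.1788 m², so allowable column load = 703.68 × 10.1788 = 7162.7 kN.

P_all ≈ 7160 kN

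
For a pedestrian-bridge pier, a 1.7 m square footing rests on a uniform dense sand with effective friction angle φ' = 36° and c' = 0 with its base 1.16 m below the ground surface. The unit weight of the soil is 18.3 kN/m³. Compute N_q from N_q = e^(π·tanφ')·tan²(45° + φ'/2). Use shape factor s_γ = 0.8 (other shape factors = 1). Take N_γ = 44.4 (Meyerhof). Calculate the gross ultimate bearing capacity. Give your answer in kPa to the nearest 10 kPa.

tan36° = 0.7265, so N_q = e^(π×0.7265)·tan²(63°) = 9.801 × 3.852 = 37.75.
Overburden at base level: q = 18.3 × 1.16 = 21.228 kPa.
Surcharge term q·N_q = 21.228 × 37.752 = 801.41 kPa; self-weight term 0.5·γ·B·N_γ·s_γ = 0.5 × 18.3 × 1.7 × 44.4 × 0.8 = 552.51 kPa.
q_ult = 801.41 + 552.51 = 1353.9 kPa.

q_ult ≈ 1350 kPa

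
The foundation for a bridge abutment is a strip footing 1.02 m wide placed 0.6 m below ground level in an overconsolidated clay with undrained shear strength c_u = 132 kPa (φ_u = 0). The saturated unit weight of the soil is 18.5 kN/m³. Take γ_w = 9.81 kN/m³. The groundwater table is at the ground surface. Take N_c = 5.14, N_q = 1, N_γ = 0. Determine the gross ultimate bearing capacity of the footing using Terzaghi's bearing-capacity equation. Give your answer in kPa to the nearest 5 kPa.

With the water table at the surface the whole profile is submerged: γ' = 18.5 − 9.81 = 8.69 kN/m³, so q = γ'·D_f = 5.214 kPa.
q_ult = c·N_c + q·N_q
     = 132 × 5.14 + 5.214 × 1
     = 678.48 + 5.214 = 683.69 kPa.

q_ult ≈ 685 kPa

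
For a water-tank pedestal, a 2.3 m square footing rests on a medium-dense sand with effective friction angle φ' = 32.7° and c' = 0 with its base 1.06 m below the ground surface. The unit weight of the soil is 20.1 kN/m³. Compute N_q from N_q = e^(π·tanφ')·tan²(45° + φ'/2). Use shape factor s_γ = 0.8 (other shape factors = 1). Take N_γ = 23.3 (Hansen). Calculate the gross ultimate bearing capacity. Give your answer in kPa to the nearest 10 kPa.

q_ult ≈ 970 kPa

tan32.7° = 0.642, so N_q = e^(π×0.642)·tan²(61.35°) = 7.515 × 3.35 = 25.18.
Overburden at base level: q = 20.1 × 1.06 = 21.306 kPa.
Surcharge term q·N_q = 21.306 × 25.175 = 536.38 kPa; self-weight term 0.5·γ·B·N_γ·s_γ = 0.5 × 20.1 × 2.3 × 23.3 × 0.8 = 430.86 kPa.
q_ult = 536.38 + 430.86 = 967.24 kPa.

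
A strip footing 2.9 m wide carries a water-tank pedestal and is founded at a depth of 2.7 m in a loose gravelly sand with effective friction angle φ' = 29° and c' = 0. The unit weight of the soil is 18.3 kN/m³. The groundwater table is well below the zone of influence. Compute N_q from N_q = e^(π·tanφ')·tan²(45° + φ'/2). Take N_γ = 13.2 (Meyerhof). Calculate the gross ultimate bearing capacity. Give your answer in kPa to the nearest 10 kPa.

q_ult ≈ 1160 kPa

tan29° = 0.5543, so N_q = e^(π×0.5543)·tan²(59.5°) = 5.705 × 2.882 = 16.44.
Overburden at base level: q = 18.3 × 2.7 = 49.41 kPa.
Surcharge term q·N_q = 49.41 × 16.443 = 812.46 kPa; self-weight term 0.5·γ·B·N_γ = 0.5 × 18.3 × 2.9 × 13.2 = 350.26 kPa.
q_ult = 812.46 + 350.26 = 1162.7 kPa.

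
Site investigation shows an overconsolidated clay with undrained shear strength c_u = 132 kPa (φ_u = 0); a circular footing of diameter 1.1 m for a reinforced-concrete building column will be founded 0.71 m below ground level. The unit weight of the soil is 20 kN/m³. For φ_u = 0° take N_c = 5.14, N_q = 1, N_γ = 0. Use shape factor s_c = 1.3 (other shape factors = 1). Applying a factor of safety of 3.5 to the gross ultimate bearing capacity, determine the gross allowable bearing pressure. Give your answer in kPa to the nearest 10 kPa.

q = γ·D_f = 20 × 0.71 = 14.2 kPa.
c·N_c·s_c = 132 × 5.14 × 1.3 = 882.02 kPa
q·N_q = 14.2 × 1 = 14.2 kPa
q_ult = 882.02 + 14.2 = 896.22 kPa.
q_all = q_ult / FS = 896.22 / 3.5 = 256.06 kPa.

q_all ≈ 260 kPa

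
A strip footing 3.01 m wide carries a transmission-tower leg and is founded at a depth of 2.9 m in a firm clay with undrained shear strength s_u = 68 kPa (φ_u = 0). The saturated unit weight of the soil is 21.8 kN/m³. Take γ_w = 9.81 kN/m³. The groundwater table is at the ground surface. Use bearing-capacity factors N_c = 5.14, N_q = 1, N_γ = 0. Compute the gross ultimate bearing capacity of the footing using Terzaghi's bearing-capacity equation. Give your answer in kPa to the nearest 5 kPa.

q_ult ≈ 385 kPa

γ' = 21.8 − 9.81 = 11.99 kN/m³ (submerged throughout). q = 11.99 × 2.9 = 34.771 kPa.
c·N_c = 68 × 5.14 = 349.52 kPa
q·N_q = 34.771 × 1 = 34.771 kPa
q_ult = 349.52 + 34.771 = 384.29 kPa.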